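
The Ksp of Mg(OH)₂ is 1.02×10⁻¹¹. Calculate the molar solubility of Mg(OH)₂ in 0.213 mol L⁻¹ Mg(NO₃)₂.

3.46×10⁻⁶ M

Mg(OH)₂(s) ⇌ Mg²⁺(aq) + 2 OH⁻(aq)
Let s be the solubility of Mg(OH)₂ here. The common ion gives [Mg²⁺] ≈ 0.213 mol L⁻¹, and [OH⁻] = 2s.
Ksp = [Mg²⁺][OH⁻]^2 = (0.213)(2s)^2
(2s)^2 = 1.02×10⁻¹¹ / (0.213) = 4.79×10⁻¹¹
s = 3.46×10⁻⁶ mol L⁻¹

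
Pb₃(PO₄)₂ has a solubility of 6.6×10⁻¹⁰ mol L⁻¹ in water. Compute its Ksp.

Ksp = 1.4×10⁻⁴⁴

Pb₃(PO₄)₂(s) ⇌ 3 Pb²⁺(aq) + 2 PO₄³⁻(aq)
If s mol/L of Pb₃(PO₄)₂ dissolves, [Pb²⁺] = 3s and [PO₄³⁻] = 2s.
Ksp = [Pb²⁺]^3[PO₄³⁻]^2 = (3s)^3 · (2s)^2 = 108s^5
Ksp = 108 × (6.6×10⁻¹⁰)^5 = 1.4×10⁻⁴⁴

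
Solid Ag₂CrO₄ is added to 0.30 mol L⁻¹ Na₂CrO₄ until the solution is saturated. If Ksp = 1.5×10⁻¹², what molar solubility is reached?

1.1×10⁻⁶ M

Ag₂CrO₄(s) ⇌ 2 Ag⁺(aq) + CrO₄²⁻(aq)
With CrO₄²⁻ already at 0.30 mol L⁻¹ and s small, take [CrO₄²⁻] ≈ 0.30 mol L⁻¹ and [Ag⁺] = 2s.
Ksp = [Ag⁺]^2[CrO₄²⁻] = (2s)^2(0.30)
(2s)^2 = 1.5×10⁻¹² / (0.30) = 5.0×10⁻¹²
s = 1.1×10⁻⁶ mol L⁻¹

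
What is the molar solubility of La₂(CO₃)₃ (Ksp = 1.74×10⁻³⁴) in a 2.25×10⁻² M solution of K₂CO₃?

La₂(CO₃)₃(s) ⇌ 2 La³⁺(aq) + 3 CO₃²⁻(aq)
Let s be the solubility of La₂(CO₃)₃ here. The common ion gives [CO₃²⁻] ≈ 2.25×10⁻² M, and [La³⁺] = 2s.
Ksp = [La³⁺]^2[CO₃²⁻]^3 = (2s)^2(2.25×10⁻²)^3
(2s)^2 = 1.74×10⁻³⁴ / (2.25×10⁻²)^3 = 1.53×10⁻²⁹
s = 1.95×10⁻¹⁵ M

1.95×10⁻¹⁵ M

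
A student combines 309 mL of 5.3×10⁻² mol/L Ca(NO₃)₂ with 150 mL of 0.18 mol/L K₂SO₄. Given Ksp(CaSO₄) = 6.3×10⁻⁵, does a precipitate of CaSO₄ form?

Yes

The combined volume is 459 mL.
[Ca²⁺] = (5.3×10⁻²)(309)/459 = 3.6×10⁻² mol/L
[SO₄²⁻] = (0.18)(150)/459 = 5.9×10⁻² mol/L
Q = [Ca²⁺][SO₄²⁻] = 2.1×10⁻³
Since Q (2.1×10⁻³) exceeds Ksp (6.3×10⁻⁵), CaSO₄ will precipitate.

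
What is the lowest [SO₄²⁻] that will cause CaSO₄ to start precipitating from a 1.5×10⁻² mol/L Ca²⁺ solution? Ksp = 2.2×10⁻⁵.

Precipitation begins when Q = Ksp.
CaSO₄(s) ⇌ Ca²⁺(aq) + SO₄²⁻(aq)
Ksp = [Ca²⁺][SO₄²⁻] = [SO₄²⁻](1.5×10⁻²)
[SO₄²⁻] = 2.2×10⁻⁵ / (1.5×10⁻²) = 1.5×10⁻³
[SO₄²⁻] = 1.5×10⁻³ mol/L

1.5×10⁻³ M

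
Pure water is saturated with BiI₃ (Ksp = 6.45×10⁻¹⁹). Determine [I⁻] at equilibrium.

BiI₃(s) ⇌ Bi³⁺(aq) + 3 I⁻(aq)
Let s be the molar solubility. Then [Bi³⁺] = s and [I⁻] = 3s.
Ksp = [Bi³⁺][I⁻]^3 = s · (3s)^3 = 27s^4 = 6.45×10⁻¹⁹
s = 1.24×10⁻⁵ M
[I⁻] = 3s = 3.73×10⁻⁵ M

3.73×10⁻⁵ M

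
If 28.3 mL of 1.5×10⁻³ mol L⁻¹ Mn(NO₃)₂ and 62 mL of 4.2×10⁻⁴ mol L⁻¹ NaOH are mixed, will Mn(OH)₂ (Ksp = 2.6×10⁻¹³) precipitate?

Yes

After mixing, V = 28.3 mL + 62 mL = 90.3 mL.
[Mn²⁺] = (1.5×10⁻³)(28.3)/90.3 = 4.7×10⁻⁴ mol L⁻¹
[OH⁻] = (4.2×10⁻⁴)(62)/90.3 = 2.9×10⁻⁴ mol L⁻¹
Q = [Mn²⁺][OH⁻]^2 = 3.9×10⁻¹¹
Since Q (3.9×10⁻¹¹) exceeds Ksp (2.6×10⁻¹³), Mn(OH)₂ will precipitate.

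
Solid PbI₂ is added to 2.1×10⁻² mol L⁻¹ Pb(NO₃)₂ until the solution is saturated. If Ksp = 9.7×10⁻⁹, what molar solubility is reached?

PbI₂(s) ⇌ Pb²⁺(aq) + 2 I⁻(aq)
Pb²⁺ is already present at 2.1×10⁻² mol L⁻¹. If s mol/L of PbI₂ dissolves, [I⁻] = 2s while [Pb²⁺] ≈ 2.1×10⁻² mol L⁻¹.
Ksp = [Pb²⁺][I⁻]^2 = (2.1×10⁻²)(2s)^2
(2s)^2 = 9.7×10⁻⁹ / (2.1×10⁻²) = 4.6×10⁻⁷
s = 3.4×10⁻⁴ mol L⁻¹

3.4×10⁻⁴ M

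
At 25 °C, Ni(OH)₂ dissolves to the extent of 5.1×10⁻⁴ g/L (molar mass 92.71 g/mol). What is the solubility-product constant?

Ksp = 6.7×10⁻¹⁶

s = (5.1×10⁻⁴ g L⁻¹)/(92.71 g mol⁻¹) = 5.501×10⁻⁶ M
Ni(OH)₂(s) ⇌ Ni²⁺(aq) + 2 OH⁻(aq)
Call the molar solubility s, so that [Ni²⁺] = s and [OH⁻] = 2s.
Ksp = [Ni²⁺][OH⁻]^2 = s · (2s)^2 = 4s^3
Ksp = 4 × (5.501×10⁻⁶)^3 = 6.7×10⁻¹⁶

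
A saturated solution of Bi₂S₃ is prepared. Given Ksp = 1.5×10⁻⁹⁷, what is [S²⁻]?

5.1×10⁻²⁰ M

Bi₂S₃(s) ⇌ 2 Bi³⁺(aq) + 3 S²⁻(aq)
For each mole of Bi₂S₃ that dissolves per liter, [Bi³⁺] = 2s and [S²⁻] = 3s; let s denote this solubility.
Ksp = [Bi³⁺]^2[S²⁻]^3 = (2s)^2 · (3s)^3 = 108s^5 = 1.5×10⁻⁹⁷
s = 1.7×10⁻²⁰ mol L⁻¹
[S²⁻] = 3s = 5.1×10⁻²⁰ mol L⁻¹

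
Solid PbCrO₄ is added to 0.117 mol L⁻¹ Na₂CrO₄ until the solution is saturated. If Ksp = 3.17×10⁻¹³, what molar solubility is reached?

2.71×10⁻¹² M

PbCrO₄(s) ⇌ Pb²⁺(aq) + CrO₄²⁻(aq)
With CrO₄²⁻ already at 0.117 mol L⁻¹ and s small, take [CrO₄²⁻] ≈ 0.117 mol L⁻¹ and [Pb²⁺] = s.
Ksp = [Pb²⁺][CrO₄²⁻] = s(0.117)
s = 3.17×10⁻¹³ / (0.117) = 2.71×10⁻¹²
s = 2.71×10⁻¹² mol L⁻¹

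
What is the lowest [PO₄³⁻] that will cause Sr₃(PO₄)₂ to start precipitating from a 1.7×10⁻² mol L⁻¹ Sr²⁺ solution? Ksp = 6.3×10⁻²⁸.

Precipitation begins when Q = Ksp.
Sr₃(PO₄)₂(s) ⇌ 3 Sr²⁺(aq) + 2 PO₄³⁻(aq)
Ksp = [Sr²⁺]^3[PO₄³⁻]^2 = [PO₄³⁻]^2(1.7×10⁻²)^3
[PO₄³⁻]^2 = 6.3×10⁻²⁸ / (1.7×10⁻²)^3 = 1.3×10⁻²²
[PO₄³⁻] = 1.1×10⁻¹¹ mol L⁻¹

1.1×10⁻¹¹ M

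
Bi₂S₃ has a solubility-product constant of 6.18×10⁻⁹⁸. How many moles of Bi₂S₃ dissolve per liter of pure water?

1.42×10⁻²⁰ M

Bi₂S₃(s) ⇌ 2 Bi³⁺(aq) + 3 S²⁻(aq)
Call the molar solubility s, so that [Bi³⁺] = 2s and [S²⁻] = 3s.
Ksp = [Bi³⁺]^2[S²⁻]^3 = (2s)^2 · (3s)^3 = 108s^5
108s^5 = 6.18×10⁻⁹⁸  ⇒  s^5 = 5.72×10⁻¹⁰⁰
s = 1.42×10⁻²⁰ M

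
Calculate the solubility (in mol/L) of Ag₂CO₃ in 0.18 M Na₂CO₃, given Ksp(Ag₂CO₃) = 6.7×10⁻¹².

Ag₂CO₃(s) ⇌ 2 Ag⁺(aq) + CO₃²⁻(aq)
Let s be the solubility of Ag₂CO₃ here. The common ion gives [CO₃²⁻] ≈ 0.18 M, and [Ag⁺] = 2s.
Ksp = [Ag⁺]^2[CO₃²⁻] = (2s)^2(0.18)
(2s)^2 = 6.7×10⁻¹² / (0.18) = 3.7×10⁻¹¹
s = 3.1×10⁻⁶ M

3.1×10⁻⁶ M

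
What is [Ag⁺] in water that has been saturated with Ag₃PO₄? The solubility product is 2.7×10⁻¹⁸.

Ag₃PO₄(s) ⇌ 3 Ag⁺(aq) + PO₄³⁻(aq)
With molar solubility s: [Ag⁺] = 3s, [PO₄³⁻] = s.
Ksp = [Ag⁺]^3[PO₄³⁻] = (3s)^3 · s = 27s^4 = 2.7×10⁻¹⁸
s = 1.8×10⁻⁵ mol/L
[Ag⁺] = 3s = 5.3×10⁻⁵ mol/L

5.3×10⁻⁵ M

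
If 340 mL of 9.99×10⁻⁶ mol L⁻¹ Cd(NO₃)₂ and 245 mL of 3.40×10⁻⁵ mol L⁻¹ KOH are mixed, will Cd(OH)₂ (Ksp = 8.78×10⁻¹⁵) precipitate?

No

Total volume after mixing = 340 + 245 = 585 mL.
[Cd²⁺] = (9.99×10⁻⁶)(340)/585 = 5.81×10⁻⁶ mol L⁻¹
[OH⁻] = (3.40×10⁻⁵)(245)/585 = 1.42×10⁻⁵ mol L⁻¹
Q = [Cd²⁺][OH⁻]^2 = 1.18×10⁻¹⁵
Since Q (1.18×10⁻¹⁵) is less than Ksp (8.78×10⁻¹⁵), no Cd(OH)₂ precipitates.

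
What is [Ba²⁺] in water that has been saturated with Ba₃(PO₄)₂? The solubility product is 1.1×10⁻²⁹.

Ba₃(PO₄)₂(s) ⇌ 3 Ba²⁺(aq) + 2 PO₄³⁻(aq)
If s mol/L of Ba₃(PO₄)₂ dissolves, [Ba²⁺] = 3s and [PO₄³⁻] = 2s.
Ksp = [Ba²⁺]^3[PO₄³⁻]^2 = (3s)^3 · (2s)^2 = 108s^5 = 1.1×10⁻²⁹
s = 6.3×10⁻⁷ mol/L
[Ba²⁺] = 3s = 1.9×10⁻⁶ mol/L

1.9×10⁻⁶ M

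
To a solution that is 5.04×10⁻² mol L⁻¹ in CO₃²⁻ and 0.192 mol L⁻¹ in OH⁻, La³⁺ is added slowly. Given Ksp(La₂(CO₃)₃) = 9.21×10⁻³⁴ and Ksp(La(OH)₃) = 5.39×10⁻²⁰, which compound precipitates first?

La(OH)₃

Precipitation begins when Q = Ksp.
For La₂(CO₃)₃: [La³⁺] = (Ksp/[CO₃²⁻]^3)^(1/2) = 2.68×10⁻¹⁵ mol L⁻¹
For La(OH)₃: [La³⁺] = (Ksp/[OH⁻]^3) = 7.62×10⁻¹⁸ mol L⁻¹
La(OH)₃ requires the lower [La³⁺], so it precipitates first.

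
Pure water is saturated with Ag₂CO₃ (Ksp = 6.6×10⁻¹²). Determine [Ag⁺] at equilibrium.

Ag₂CO₃(s) ⇌ 2 Ag⁺(aq) + CO₃²⁻(aq)
If s mol/L of Ag₂CO₃ dissolves, [Ag⁺] = 2s and [CO₃²⁻] = s.
Ksp = [Ag⁺]^2[CO₃²⁻] = (2s)^2 · s = 4s^3 = 6.6×10⁻¹²
s = 1.2×10⁻⁴ mol/L
[Ag⁺] = 2s = 2.4×10⁻⁴ mol/L

2.4×10⁻⁴ M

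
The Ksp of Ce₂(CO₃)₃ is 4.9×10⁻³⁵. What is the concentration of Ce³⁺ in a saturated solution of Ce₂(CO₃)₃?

1.1×10⁻⁷ M

Ce₂(CO₃)₃(s) ⇌ 2 Ce³⁺(aq) + 3 CO₃²⁻(aq)
If s mol/L of Ce₂(CO₃)₃ dissolves, [Ce³⁺] = 2s and [CO₃²⁻] = 3s.
Ksp = [Ce³⁺]^2[CO₃²⁻]^3 = (2s)^2 · (3s)^3 = 108s^5 = 4.9×10⁻³⁵
s = 5.4×10⁻⁸ M
[Ce³⁺] = 2s = 1.1×10⁻⁷ M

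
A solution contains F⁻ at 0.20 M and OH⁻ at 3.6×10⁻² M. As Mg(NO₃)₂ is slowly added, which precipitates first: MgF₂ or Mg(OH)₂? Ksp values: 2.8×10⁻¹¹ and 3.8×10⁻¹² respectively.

MgF₂

A salt starts to precipitate once the ion product Q reaches its Ksp.
For MgF₂: [Mg²⁺] = (Ksp/[F⁻]^2) = 7.0×10⁻¹⁰ M
For Mg(OH)₂: [Mg²⁺] = (Ksp/[OH⁻]^2) = 2.9×10⁻⁹ M
Since MgF₂ needs less Mg²⁺ to reach saturation, it precipitates first.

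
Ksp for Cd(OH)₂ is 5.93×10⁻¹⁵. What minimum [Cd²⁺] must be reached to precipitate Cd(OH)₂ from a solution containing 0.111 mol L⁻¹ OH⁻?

Each salt precipitates once Q = Ksp for that salt.
Cd(OH)₂(s) ⇌ Cd²⁺(aq) + 2 OH⁻(aq)
Ksp = [Cd²⁺][OH⁻]^2 = [Cd²⁺](0.111)^2
[Cd²⁺] = 5.93×10⁻¹⁵ / (0.111)^2 = 4.81×10⁻¹³
[Cd²⁺] = 4.81×10⁻¹³ mol L⁻¹

4.81×10⁻¹³ M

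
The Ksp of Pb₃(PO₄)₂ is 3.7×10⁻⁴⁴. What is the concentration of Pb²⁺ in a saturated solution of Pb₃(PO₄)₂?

Pb₃(PO₄)₂(s) ⇌ 3 Pb²⁺(aq) + 2 PO₄³⁻(aq)
If s mol/L of Pb₃(PO₄)₂ dissolves, [Pb²⁺] = 3s and [PO₄³⁻] = 2s.
Ksp = [Pb²⁺]^3[PO₄³⁻]^2 = (3s)^3 · (2s)^2 = 108s^5 = 3.7×10⁻⁴⁴
s = 8.1×10⁻¹⁰ mol L⁻¹
[Pb²⁺] = 3s = 2.4×10⁻⁹ mol L⁻¹

2.4×10⁻⁹ M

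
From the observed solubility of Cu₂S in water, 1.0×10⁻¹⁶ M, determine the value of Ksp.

Ksp = 4.0×10⁻⁴⁸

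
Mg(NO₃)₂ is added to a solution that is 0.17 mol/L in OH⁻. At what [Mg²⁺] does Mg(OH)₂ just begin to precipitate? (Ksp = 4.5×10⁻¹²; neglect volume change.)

1.6×10⁻¹⁰ M

The threshold for precipitation is Q = Ksp.
Mg(OH)₂(s) ⇌ Mg²⁺(aq) + 2 OH⁻(aq)
Ksp = [Mg²⁺][OH⁻]^2 = [Mg²⁺](0.17)^2
[Mg²⁺] = 4.5×10⁻¹² / (0.17)^2 = 1.6×10⁻¹⁰
[Mg²⁺] = 1.6×10⁻¹⁰ mol/L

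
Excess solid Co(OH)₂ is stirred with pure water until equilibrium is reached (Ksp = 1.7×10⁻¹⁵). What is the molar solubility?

7.5×10⁻⁶ M

Co(OH)₂(s) ⇌ Co²⁺(aq) + 2 OH⁻(aq)
Let s be the molar solubility. Then [Co²⁺] = s and [OH⁻] = 2s.
Ksp = [Co²⁺][OH⁻]^2 = s · (2s)^2 = 4s^3
4s^3 = 1.7×10⁻¹⁵  ⇒  s^3 = 4.3×10⁻¹⁶
s = 7.5×10⁻⁶ M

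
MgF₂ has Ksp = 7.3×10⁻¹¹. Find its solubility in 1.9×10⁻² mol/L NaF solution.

2.0×10⁻⁷ M

MgF₂(s) ⇌ Mg²⁺(aq) + 2 F⁻(aq)
Let s be the solubility of MgF₂ here. The common ion gives [F⁻] ≈ 1.9×10⁻² mol/L, and [Mg²⁺] = s.
Ksp = [Mg²⁺][F⁻]^2 = s(1.9×10⁻²)^2
s = 7.3×10⁻¹¹ / (1.9×10⁻²)^2 = 2.0×10⁻⁷
s = 2.0×10⁻⁷ mol/L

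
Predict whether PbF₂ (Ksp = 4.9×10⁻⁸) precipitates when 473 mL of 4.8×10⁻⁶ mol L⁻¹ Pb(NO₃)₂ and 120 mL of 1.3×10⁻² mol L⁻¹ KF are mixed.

Total volume after mixing = 473 + 120 = 593 mL.
[Pb²⁺] = (4.8×10⁻⁶)(473)/593 = 3.8×10⁻⁶ mol L⁻¹
[F⁻] = (1.3×10⁻²)(120)/593 = 2.6×10⁻³ mol L⁻¹
Q = [Pb²⁺][F⁻]^2 = 2.6×10⁻¹¹
Q = 2.6×10⁻¹¹ < Ksp = 4.9×10⁻⁸, so the solution is unsaturated and no precipitate forms.

No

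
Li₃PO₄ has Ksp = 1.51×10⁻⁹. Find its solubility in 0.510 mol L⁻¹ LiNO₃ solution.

1.14×10⁻⁸ M

Li₃PO₄(s) ⇌ 3 Li⁺(aq) + PO₄³⁻(aq)
With Li⁺ already at 0.510 mol L⁻¹ and s small, take [Li⁺] ≈ 0.510 mol L⁻¹ and [PO₄³⁻] = s.
Ksp = [Li⁺]^3[PO₄³⁻] = (0.510)^3s
s = 1.51×10⁻⁹ / (0.510)^3 = 1.14×10⁻⁸
s = 1.14×10⁻⁸ mol L⁻¹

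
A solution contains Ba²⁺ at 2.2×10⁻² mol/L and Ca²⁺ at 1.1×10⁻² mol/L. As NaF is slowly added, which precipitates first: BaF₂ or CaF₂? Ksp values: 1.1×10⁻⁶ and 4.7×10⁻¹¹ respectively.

Precipitation of each salt begins when its ion product equals Ksp.
For BaF₂: [F⁻] = (Ksp/[Ba²⁺])^(1/2) = 7.1×10⁻³ mol/L
For CaF₂: [F⁻] = (Ksp/[Ca²⁺])^(1/2) = 6.5×10⁻⁵ mol/L
CaF₂ requires the lower [F⁻], so it precipitates first.

CaF₂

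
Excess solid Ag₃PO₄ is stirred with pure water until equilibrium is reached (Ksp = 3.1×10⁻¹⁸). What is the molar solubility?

Ag₃PO₄(s) ⇌ 3 Ag⁺(aq) + PO₄³⁻(aq)
With molar solubility s: [Ag⁺] = 3s, [PO₄³⁻] = s.
Ksp = [Ag⁺]^3[PO₄³⁻] = (3s)^3 · s = 27s^4
27s^4 = 3.1×10⁻¹⁸  ⇒  s^4 = 1.1×10⁻¹⁹
s = 1.8×10⁻⁵ mol/L

1.8×10⁻⁵ M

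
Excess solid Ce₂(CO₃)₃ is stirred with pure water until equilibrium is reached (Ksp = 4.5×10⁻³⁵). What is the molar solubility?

5.3×10⁻⁸ M

Ce₂(CO₃)₃(s) ⇌ 2 Ce³⁺(aq) + 3 CO₃²⁻(aq)
For each mole of Ce₂(CO₃)₃ that dissolves per liter, [Ce³⁺] = 2s and [CO₃²⁻] = 3s; let s denote this solubility.
Ksp = [Ce³⁺]^2[CO₃²⁻]^3 = (2s)^2 · (3s)^3 = 108s^5
108s^5 = 4.5×10⁻³⁵  ⇒  s^5 = 4.2×10⁻³⁷
Taking the 5th root, s = 5.3×10⁻⁸ M.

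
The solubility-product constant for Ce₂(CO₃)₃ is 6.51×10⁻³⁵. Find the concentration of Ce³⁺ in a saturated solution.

Ce₂(CO₃)₃(s) ⇌ 2 Ce³⁺(aq) + 3 CO₃²⁻(aq)
If s mol/L of Ce₂(CO₃)₃ dissolves, [Ce³⁺] = 2s and [CO₃²⁻] = 3s.
Ksp = [Ce³⁺]^2[CO₃²⁻]^3 = (2s)^2 · (3s)^3 = 108s^5 = 6.51×10⁻³⁵
s = 5.70×10⁻⁸ mol/L
[Ce³⁺] = 2s = 1.14×10⁻⁷ mol/L

1.14×10⁻⁷ M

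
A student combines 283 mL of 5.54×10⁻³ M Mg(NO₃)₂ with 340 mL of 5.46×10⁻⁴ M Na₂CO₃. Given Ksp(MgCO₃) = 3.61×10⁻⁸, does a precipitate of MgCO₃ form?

Yes

The combined volume is 623 mL.
[Mg²⁺] = (5.54×10⁻³)(283)/623 = 2.52×10⁻³ M
[CO₃²⁻] = (5.46×10⁻⁴)(340)/623 = 2.98×10⁻⁴ M
Q = [Mg²⁺][CO₃²⁻] = 7.50×10⁻⁷
Because Q > Ksp (7.50×10⁻⁷ vs 3.61×10⁻⁸), a precipitate of MgCO₃ forms.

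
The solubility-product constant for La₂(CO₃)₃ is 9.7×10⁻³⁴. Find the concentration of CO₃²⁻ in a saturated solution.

2.9×10⁻⁷ M

La₂(CO₃)₃(s) ⇌ 2 La³⁺(aq) + 3 CO₃²⁻(aq)
For each mole of La₂(CO₃)₃ that dissolves per liter, [La³⁺] = 2s and [CO₃²⁻] = 3s; let s denote this solubility.
Ksp = [La³⁺]^2[CO₃²⁻]^3 = (2s)^2 · (3s)^3 = 108s^5 = 9.7×10⁻³⁴
s = 9.8×10⁻⁸ M
[CO₃²⁻] = 3s = 2.9×10⁻⁷ M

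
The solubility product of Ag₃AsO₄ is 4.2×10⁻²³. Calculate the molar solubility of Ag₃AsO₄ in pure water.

Ag₃AsO₄(s) ⇌ 3 Ag⁺(aq) + AsO₄³⁻(aq)
Call the molar solubility s, so that [Ag⁺] = 3s and [AsO₄³⁻] = s.
Ksp = [Ag⁺]^3[AsO₄³⁻] = (3s)^3 · s = 27s^4
27s^4 = 4.2×10⁻²³  ⇒  s^4 = 1.6×10⁻²⁴
Taking the 4th root, s = 1.1×10⁻⁶ mol/L.

1.1×10⁻⁶ M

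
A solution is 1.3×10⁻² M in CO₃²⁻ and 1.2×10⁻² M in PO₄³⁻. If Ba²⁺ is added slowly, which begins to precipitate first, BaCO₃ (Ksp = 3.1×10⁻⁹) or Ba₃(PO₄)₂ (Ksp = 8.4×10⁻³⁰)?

Each salt precipitates once Q = Ksp for that salt.
For BaCO₃: [Ba²⁺] = (Ksp/[CO₃²⁻]) = 2.4×10⁻⁷ M
For Ba₃(PO₄)₂: [Ba²⁺] = (Ksp/[PO₄³⁻]^2)^(1/3) = 3.9×10⁻⁹ M
Since Ba₃(PO₄)₂ needs less Ba²⁺ to reach saturation, it precipitates first.

Ba₃(PO₄)₂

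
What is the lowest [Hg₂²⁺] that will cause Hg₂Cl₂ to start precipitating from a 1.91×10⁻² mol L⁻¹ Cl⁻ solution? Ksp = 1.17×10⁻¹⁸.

3.21×10⁻¹⁵ M

Precipitation begins when Q = Ksp.
Hg₂Cl₂(s) ⇌ Hg₂²⁺(aq) + 2 Cl⁻(aq)
Ksp = [Hg₂²⁺][Cl⁻]^2 = [Hg₂²⁺](1.91×10⁻²)^2
[Hg₂²⁺] = 1.17×10⁻¹⁸ / (1.91×10⁻²)^2 = 3.21×10⁻¹⁵
[Hg₂²⁺] = 3.21×10⁻¹⁵ mol L⁻¹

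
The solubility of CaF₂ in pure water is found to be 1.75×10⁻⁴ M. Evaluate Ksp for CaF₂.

Ksp = 2.14×10⁻¹¹

CaF₂(s) ⇌ Ca²⁺(aq) + 2 F⁻(aq)
Call the molar solubility s, so that [Ca²⁺] = s and [F⁻] = 2s.
Ksp = [Ca²⁺][F⁻]^2 = s · (2s)^2 = 4s^3
Ksp = 4 × (1.75×10⁻⁴)^3 = 2.14×10⁻¹¹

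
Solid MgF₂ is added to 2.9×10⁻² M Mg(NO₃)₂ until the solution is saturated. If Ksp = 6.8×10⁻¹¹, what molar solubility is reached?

2.4×10⁻⁵ M

MgF₂(s) ⇌ Mg²⁺(aq) + 2 F⁻(aq)
The solution already contains Mg²⁺ at 2.9×10⁻² M. Let s be the molar solubility of MgF₂.
[Mg²⁺] ≈ 2.9×10⁻² M (common ion dominates); [F⁻] = 2s.
Ksp = [Mg²⁺][F⁻]^2 = (2.9×10⁻²)(2s)^2
(2s)^2 = 6.8×10⁻¹¹ / (2.9×10⁻²) = 2.3×10⁻⁹
s = 2.4×10⁻⁵ M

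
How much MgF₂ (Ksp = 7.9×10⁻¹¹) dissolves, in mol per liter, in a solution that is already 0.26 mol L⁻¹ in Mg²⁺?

MgF₂(s) ⇌ Mg²⁺(aq) + 2 F⁻(aq)
Let s be the solubility of MgF₂ here. The common ion gives [Mg²⁺] ≈ 0.26 mol L⁻¹, and [F⁻] = 2s.
Ksp = [Mg²⁺][F⁻]^2 = (0.26)(2s)^2
(2s)^2 = 7.9×10⁻¹¹ / (0.26) = 3.0×10⁻¹⁰
s = 8.7×10⁻⁶ mol L⁻¹

8.7×10⁻⁶ M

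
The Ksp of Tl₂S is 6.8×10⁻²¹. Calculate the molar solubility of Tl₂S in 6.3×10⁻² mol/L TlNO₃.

1.7×10⁻¹⁸ M

Tl₂S(s) ⇌ 2 Tl⁺(aq) + S²⁻(aq)
The solution already contains Tl⁺ at 6.3×10⁻² mol/L. Let s be the molar solubility of Tl₂S.
[Tl⁺] ≈ 6.3×10⁻² mol/L (common ion dominates); [S²⁻] = s.
Ksp = [Tl⁺]^2[S²⁻] = (6.3×10⁻²)^2s
s = 6.8×10⁻²¹ / (6.3×10⁻²)^2 = 1.7×10⁻¹⁸
s = 1.7×10⁻¹⁸ mol/L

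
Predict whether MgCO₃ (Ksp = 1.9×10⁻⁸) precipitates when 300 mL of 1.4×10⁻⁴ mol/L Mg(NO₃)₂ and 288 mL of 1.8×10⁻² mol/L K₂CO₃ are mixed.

Yes

The combined volume is 588 mL.
[Mg²⁺] = (1.4×10⁻⁴)(300)/588 = 7.1×10⁻⁵ mol/L
[CO₃²⁻] = (1.8×10⁻²)(288)/588 = 8.8×10⁻³ mol/L
Q = [Mg²⁺][CO₃²⁻] = 6.3×10⁻⁷
Q = 6.3×10⁻⁷ > Ksp = 1.9×10⁻⁸, so the solution is supersaturated and MgCO₃ precipitates.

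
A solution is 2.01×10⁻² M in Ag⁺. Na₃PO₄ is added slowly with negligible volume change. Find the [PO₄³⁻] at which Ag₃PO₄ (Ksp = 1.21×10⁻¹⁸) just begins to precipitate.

1.49×10⁻¹³ M

Each salt precipitates once Q = Ksp for that salt.
Ag₃PO₄(s) ⇌ 3 Ag⁺(aq) + PO₄³⁻(aq)
Ksp = [Ag⁺]^3[PO₄³⁻] = [PO₄³⁻](2.01×10⁻²)^3
[PO₄³⁻] = 1.21×10⁻¹⁸ / (2.01×10⁻²)^3 = 1.49×10⁻¹³
[PO₄³⁻] = 1.49×10⁻¹³ M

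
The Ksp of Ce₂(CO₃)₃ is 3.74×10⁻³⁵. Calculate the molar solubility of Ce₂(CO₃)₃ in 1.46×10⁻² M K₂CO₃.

1.73×10⁻¹⁵ M

Ce₂(CO₃)₃(s) ⇌ 2 Ce³⁺(aq) + 3 CO₃²⁻(aq)
Let s be the solubility of Ce₂(CO₃)₃ here. The common ion gives [CO₃²⁻] ≈ 1.46×10⁻² M, and [Ce³⁺] = 2s.
Ksp = [Ce³⁺]^2[CO₃²⁻]^3 = (2s)^2(1.46×10⁻²)^3
(2s)^2 = 3.74×10⁻³⁵ / (1.46×10⁻²)^3 = 1.20×10⁻²⁹
s = 1.73×10⁻¹⁵ M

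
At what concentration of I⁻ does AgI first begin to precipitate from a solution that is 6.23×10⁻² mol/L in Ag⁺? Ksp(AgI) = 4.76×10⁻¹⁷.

Each salt precipitates once Q = Ksp for that salt.
AgI(s) ⇌ Ag⁺(aq) + I⁻(aq)
Ksp = [Ag⁺][I⁻] = [I⁻](6.23×10⁻²)
[I⁻] = 4.76×10⁻¹⁷ / (6.23×10⁻²) = 7.64×10⁻¹⁶
[I⁻] = 7.64×10⁻¹⁶ mol/L

7.64×10⁻¹⁶ M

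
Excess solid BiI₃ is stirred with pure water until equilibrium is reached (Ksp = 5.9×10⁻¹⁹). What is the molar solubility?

1.2×10⁻⁵ M

BiI₃(s) ⇌ Bi³⁺(aq) + 3 I⁻(aq)
If s mol/L of BiI₃ dissolves, [Bi³⁺] = s and [I⁻] = 3s.
Ksp = [Bi³⁺][I⁻]^3 = s · (3s)^3 = 27s^4
27s^4 = 5.9×10⁻¹⁹  ⇒  s^4 = 2.2×10⁻²⁰
Taking the 4th root, s = 1.2×10⁻⁵ mol/L.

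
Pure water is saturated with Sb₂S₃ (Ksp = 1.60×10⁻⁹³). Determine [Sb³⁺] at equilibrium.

2.16×10⁻¹⁹ M

Sb₂S₃(s) ⇌ 2 Sb³⁺(aq) + 3 S²⁻(aq)
Call the molar solubility s, so that [Sb³⁺] = 2s and [S²⁻] = 3s.
Ksp = [Sb³⁺]^2[S²⁻]^3 = (2s)^2 · (3s)^3 = 108s^5 = 1.60×10⁻⁹³
s = 1.08×10⁻¹⁹ mol L⁻¹
[Sb³⁺] = 2s = 2.16×10⁻¹⁹ mol L⁻¹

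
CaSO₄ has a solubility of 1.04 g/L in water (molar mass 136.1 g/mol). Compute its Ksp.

Convert to molarity: s = 1.04 / 136.1 = 7.6414×10⁻³ mol/L
CaSO₄(s) ⇌ Ca²⁺(aq) + SO₄²⁻(aq)
With molar solubility s: [Ca²⁺] = s, [SO₄²⁻] = s.
Ksp = [Ca²⁺][SO₄²⁻] = s · s = s^2
Ksp = (7.6414×10⁻³)^2 = 5.84×10⁻⁵

Ksp = 5.84×10⁻⁵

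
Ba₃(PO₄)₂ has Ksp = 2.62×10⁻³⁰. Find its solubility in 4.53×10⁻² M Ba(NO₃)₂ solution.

Ba₃(PO₄)₂(s) ⇌ 3 Ba²⁺(aq) + 2 PO₄³⁻(aq)
Ba²⁺ is already present at 4.53×10⁻² M. If s mol/L of Ba₃(PO₄)₂ dissolves, [PO₄³⁻] = 2s while [Ba²⁺] ≈ 4.53×10⁻² M.
Ksp = [Ba²⁺]^3[PO₄³⁻]^2 = (4.53×10⁻²)^3(2s)^2
(2s)^2 = 2.62×10⁻³⁰ / (4.53×10⁻²)^3 = 2.82×10⁻²⁶
s = 8.39×10⁻¹⁴ M

8.39×10⁻¹⁴ M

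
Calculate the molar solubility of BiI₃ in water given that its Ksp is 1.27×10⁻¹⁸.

1.47×10⁻⁵ M

BiI₃(s) ⇌ Bi³⁺(aq) + 3 I⁻(aq)
Call the molar solubility s, so that [Bi³⁺] = s and [I⁻] = 3s.
Ksp = [Bi³⁺][I⁻]^3 = s · (3s)^3 = 27s^4
27s^4 = 1.27×10⁻¹⁸  ⇒  s^4 = 4.70×10⁻²⁰
s = (4.70×10⁻²⁰)^(1/4) = 1.47×10⁻⁵ mol/L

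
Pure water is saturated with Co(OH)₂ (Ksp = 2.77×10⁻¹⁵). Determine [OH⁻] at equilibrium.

1.77×10⁻⁵ M

Co(OH)₂(s) ⇌ Co²⁺(aq) + 2 OH⁻(aq)
With molar solubility s: [Co²⁺] = s, [OH⁻] = 2s.
Ksp = [Co²⁺][OH⁻]^2 = s · (2s)^2 = 4s^3 = 2.77×10⁻¹⁵
s = 8.85×10⁻⁶ mol L⁻¹
[OH⁻] = 2s = 1.77×10⁻⁵ mol L⁻¹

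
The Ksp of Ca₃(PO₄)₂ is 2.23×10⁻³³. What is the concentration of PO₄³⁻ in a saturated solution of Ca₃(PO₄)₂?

2.31×10⁻⁷ M

Ca₃(PO₄)₂(s) ⇌ 3 Ca²⁺(aq) + 2 PO₄³⁻(aq)
If s mol/L of Ca₃(PO₄)₂ dissolves, [Ca²⁺] = 3s and [PO₄³⁻] = 2s.
Ksp = [Ca²⁺]^3[PO₄³⁻]^2 = (3s)^3 · (2s)^2 = 108s^5 = 2.23×10⁻³³
s = 1.16×10⁻⁷ mol/L
[PO₄³⁻] = 2s = 2.31×10⁻⁷ mol/L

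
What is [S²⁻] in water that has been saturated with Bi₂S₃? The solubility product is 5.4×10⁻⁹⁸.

Bi₂S₃(s) ⇌ 2 Bi³⁺(aq) + 3 S²⁻(aq)
Let s be the molar solubility. Then [Bi³⁺] = 2s and [S²⁻] = 3s.
Ksp = [Bi³⁺]^2[S²⁻]^3 = (2s)^2 · (3s)^3 = 108s^5 = 5.4×10⁻⁹⁸
s = 1.4×10⁻²⁰ mol L⁻¹
[S²⁻] = 3s = 4.1×10⁻²⁰ mol L⁻¹

4.1×10⁻²⁰ M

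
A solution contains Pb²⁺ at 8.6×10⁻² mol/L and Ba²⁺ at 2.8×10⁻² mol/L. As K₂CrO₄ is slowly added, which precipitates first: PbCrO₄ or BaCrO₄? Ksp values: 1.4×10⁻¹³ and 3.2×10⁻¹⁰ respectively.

PbCrO₄

Precipitation begins when Q = Ksp.
For PbCrO₄: [CrO₄²⁻] = (Ksp/[Pb²⁺]) = 1.6×10⁻¹² mol/L
For BaCrO₄: [CrO₄²⁻] = (Ksp/[Ba²⁺]) = 1.1×10⁻⁸ mol/L
PbCrO₄ requires the lower [CrO₄²⁻], so it precipitates first.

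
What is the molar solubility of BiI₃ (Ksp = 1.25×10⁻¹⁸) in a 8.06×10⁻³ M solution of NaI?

2.39×10⁻¹² M

BiI₃(s) ⇌ Bi³⁺(aq) + 3 I⁻(aq)
I⁻ is already present at 8.06×10⁻³ M. If s mol/L of BiI₃ dissolves, [Bi³⁺] = s while [I⁻] ≈ 8.06×10⁻³ M.
Ksp = [Bi³⁺][I⁻]^3 = s(8.06×10⁻³)^3
s = 1.25×10⁻¹⁸ / (8.06×10⁻³)^3 = 2.39×10⁻¹²
s = 2.39×10⁻¹² M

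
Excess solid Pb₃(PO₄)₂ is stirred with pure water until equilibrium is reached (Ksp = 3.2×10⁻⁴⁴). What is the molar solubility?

Pb₃(PO₄)₂(s) ⇌ 3 Pb²⁺(aq) + 2 PO₄³⁻(aq)
For each mole of Pb₃(PO₄)₂ that dissolves per liter, [Pb²⁺] = 3s and [PO₄³⁻] = 2s; let s denote this solubility.
Ksp = [Pb²⁺]^3[PO₄³⁻]^2 = (3s)^3 · (2s)^2 = 108s^5
108s^5 = 3.2×10⁻⁴⁴  ⇒  s^5 = 3.0×10⁻⁴⁶
s = 7.8×10⁻¹⁰ mol L⁻¹

7.8×10⁻¹⁰ M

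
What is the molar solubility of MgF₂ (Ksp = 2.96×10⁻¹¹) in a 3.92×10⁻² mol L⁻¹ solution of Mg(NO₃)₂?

1.37×10⁻⁵ M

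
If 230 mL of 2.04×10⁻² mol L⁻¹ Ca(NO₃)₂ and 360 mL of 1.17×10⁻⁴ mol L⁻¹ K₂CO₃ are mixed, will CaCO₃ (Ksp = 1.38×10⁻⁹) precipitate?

Yes

The combined volume is 590 mL.
[Ca²⁺] = (2.04×10⁻²)(230)/590 = 7.95×10⁻³ mol L⁻¹
[CO₃²⁻] = (1.17×10⁻⁴)(360)/590 = 7.14×10⁻⁵ mol L⁻¹
Q = [Ca²⁺][CO₃²⁻] = 5.68×10⁻⁷
Q = 5.68×10⁻⁷ > Ksp = 1.38×10⁻⁹, so the solution is supersaturated and CaCO₃ precipitates.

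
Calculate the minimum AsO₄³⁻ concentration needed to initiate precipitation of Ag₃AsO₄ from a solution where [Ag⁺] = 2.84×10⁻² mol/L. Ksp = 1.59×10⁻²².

6.94×10⁻¹⁸ M

A salt starts to precipitate once the ion product Q reaches its Ksp.
Ag₃AsO₄(s) ⇌ 3 Ag⁺(aq) + AsO₄³⁻(aq)
Ksp = [Ag⁺]^3[AsO₄³⁻] = [AsO₄³⁻](2.84×10⁻²)^3
[AsO₄³⁻] = 1.59×10⁻²² / (2.84×10⁻²)^3 = 6.94×10⁻¹⁸
[AsO₄³⁻] = 6.94×10⁻¹⁸ mol/L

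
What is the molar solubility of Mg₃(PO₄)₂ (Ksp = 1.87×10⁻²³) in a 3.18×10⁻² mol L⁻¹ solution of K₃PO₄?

8.81×10⁻⁸ M

Mg₃(PO₄)₂(s) ⇌ 3 Mg²⁺(aq) + 2 PO₄³⁻(aq)
PO₄³⁻ is already present at 3.18×10⁻² mol L⁻¹. If s mol/L of Mg₃(PO₄)₂ dissolves, [Mg²⁺] = 3s while [PO₄³⁻] ≈ 3.18×10⁻² mol L⁻¹.
Ksp = [Mg²⁺]^3[PO₄³⁻]^2 = (3s)^3(3.18×10⁻²)^2
(3s)^3 = 1.87×10⁻²³ / (3.18×10⁻²)^2 = 1.85×10⁻²⁰
s = 8.81×10⁻⁸ mol L⁻¹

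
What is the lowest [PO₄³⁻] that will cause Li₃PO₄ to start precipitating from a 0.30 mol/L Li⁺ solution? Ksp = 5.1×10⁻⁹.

Each salt precipitates once Q = Ksp for that salt.
Li₃PO₄(s) ⇌ 3 Li⁺(aq) + PO₄³⁻(aq)
Ksp = [Li⁺]^3[PO₄³⁻] = [PO₄³⁻](0.30)^3
[PO₄³⁻] = 5.1×10⁻⁹ / (0.30)^3 = 1.9×10⁻⁷
[PO₄³⁻] = 1.9×10⁻⁷ mol/L

1.9×10⁻⁷ M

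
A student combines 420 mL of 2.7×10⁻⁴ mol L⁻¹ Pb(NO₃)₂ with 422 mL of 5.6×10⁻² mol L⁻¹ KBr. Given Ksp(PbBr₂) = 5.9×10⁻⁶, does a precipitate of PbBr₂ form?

No

Total volume after mixing = 420 + 422 = 842 mL.
[Pb²⁺] = (2.7×10⁻⁴)(420)/842 = 1.3×10⁻⁴ mol L⁻¹
[Br⁻] = (5.6×10⁻²)(422)/842 = 2.8×10⁻² mol L⁻¹
Q = [Pb²⁺][Br⁻]^2 = 1.1×10⁻⁷
Since Q (1.1×10⁻⁷) is less than Ksp (5.9×10⁻⁶), no PbBr₂ precipitates.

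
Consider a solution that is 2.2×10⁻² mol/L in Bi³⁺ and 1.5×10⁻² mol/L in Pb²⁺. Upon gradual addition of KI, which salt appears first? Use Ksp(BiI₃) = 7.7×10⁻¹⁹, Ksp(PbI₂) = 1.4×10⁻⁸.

The threshold for precipitation is Q = Ksp.
For BiI₃: [I⁻] = (Ksp/[Bi³⁺])^(1/3) = 3.3×10⁻⁶ mol/L
For PbI₂: [I⁻] = (Ksp/[Pb²⁺])^(1/2) = 9.7×10⁻⁴ mol/L
BiI₃ requires the lower [I⁻], so it precipitates first.

BiI₃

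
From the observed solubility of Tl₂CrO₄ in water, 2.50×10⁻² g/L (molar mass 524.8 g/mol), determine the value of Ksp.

Ksp = 4.32×10⁻¹³

Molar solubility s = (2.50×10⁻² g/L) / (524.8 g/mol) = 4.7637×10⁻⁵ mol/L
Tl₂CrO₄(s) ⇌ 2 Tl⁺(aq) + CrO₄²⁻(aq)
Let s be the molar solubility. Then [Tl⁺] = 2s and [CrO₄²⁻] = s.
Ksp = [Tl⁺]^2[CrO₄²⁻] = (2s)^2 · s = 4s^3
Ksp = 4 × (4.7637×10⁻⁵)^3 = 4.32×10⁻¹³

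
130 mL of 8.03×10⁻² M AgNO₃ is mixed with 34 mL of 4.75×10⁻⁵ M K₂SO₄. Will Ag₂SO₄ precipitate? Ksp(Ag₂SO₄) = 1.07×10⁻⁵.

Total volume after mixing = 130 + 34 = 164 mL.
[Ag⁺] = (8.03×10⁻²)(130)/164 = 6.37×10⁻² M
[SO₄²⁻] = (4.75×10⁻⁵)(34)/164 = 9.85×10⁻⁶ M
Q = [Ag⁺]^2[SO₄²⁻] = 3.99×10⁻⁸
Since Q (3.99×10⁻⁸) is less than Ksp (1.07×10⁻⁵), no Ag₂SO₄ precipitates.

No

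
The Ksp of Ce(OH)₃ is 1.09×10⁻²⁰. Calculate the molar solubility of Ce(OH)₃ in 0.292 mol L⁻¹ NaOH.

4.38×10⁻¹⁹ M

Ce(OH)₃(s) ⇌ Ce³⁺(aq) + 3 OH⁻(aq)
With OH⁻ already at 0.292 mol L⁻¹ and s small, take [OH⁻] ≈ 0.292 mol L⁻¹ and [Ce³⁺] = s.
Ksp = [Ce³⁺][OH⁻]^3 = s(0.292)^3
s = 1.09×10⁻²⁰ / (0.292)^3 = 4.38×10⁻¹⁹
s = 4.38×10⁻¹⁹ mol L⁻¹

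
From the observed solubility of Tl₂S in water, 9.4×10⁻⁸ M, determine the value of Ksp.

Ksp = 3.3×10⁻²¹

Tl₂S(s) ⇌ 2 Tl⁺(aq) + S²⁻(aq)
If s mol/L of Tl₂S dissolves, [Tl⁺] = 2s and [S²⁻] = s.
Ksp = [Tl⁺]^2[S²⁻] = (2s)^2 · s = 4s^3
Ksp = 4 × (9.4×10⁻⁸)^3 = 3.3×10⁻²¹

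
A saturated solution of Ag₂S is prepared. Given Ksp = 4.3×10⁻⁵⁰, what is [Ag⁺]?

4.4×10⁻¹⁷ M

Ag₂S(s) ⇌ 2 Ag⁺(aq) + S²⁻(aq)
For each mole of Ag₂S that dissolves per liter, [Ag⁺] = 2s and [S²⁻] = s; let s denote this solubility.
Ksp = [Ag⁺]^2[S²⁻] = (2s)^2 · s = 4s^3 = 4.3×10⁻⁵⁰
s = 2.2×10⁻¹⁷ M
[Ag⁺] = 2s = 4.4×10⁻¹⁷ M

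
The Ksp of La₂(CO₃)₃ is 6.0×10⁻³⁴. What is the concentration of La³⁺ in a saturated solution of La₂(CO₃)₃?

1.8×10⁻⁷ M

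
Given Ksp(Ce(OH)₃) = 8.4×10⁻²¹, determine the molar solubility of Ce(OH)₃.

Ce(OH)₃(s) ⇌ Ce³⁺(aq) + 3 OH⁻(aq)
Call the molar solubility s, so that [Ce³⁺] = s and [OH⁻] = 3s.
Ksp = [Ce³⁺][OH⁻]^3 = s · (3s)^3 = 27s^4
27s^4 = 8.4×10⁻²¹  ⇒  s^4 = 3.1×10⁻²²
s = (3.1×10⁻²²)^(1/4) = 4.2×10⁻⁶ mol L⁻¹

4.2×10⁻⁶ M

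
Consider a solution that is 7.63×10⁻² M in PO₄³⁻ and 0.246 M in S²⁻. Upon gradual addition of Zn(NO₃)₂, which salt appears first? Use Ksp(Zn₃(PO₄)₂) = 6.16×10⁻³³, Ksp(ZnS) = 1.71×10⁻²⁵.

Each salt precipitates once Q = Ksp for that salt.
For Zn₃(PO₄)₂: [Zn²⁺] = (Ksp/[PO₄³⁻]^2)^(1/3) = 1.02×10⁻¹⁰ M
For ZnS: [Zn²⁺] = (Ksp/[S²⁻]) = 6.95×10⁻²⁵ M
Since ZnS needs less Zn²⁺ to reach saturation, it precipitates first.

ZnS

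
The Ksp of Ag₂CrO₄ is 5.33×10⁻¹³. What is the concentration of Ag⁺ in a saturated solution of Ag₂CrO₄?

1.02×10⁻⁴ M

Ag₂CrO₄(s) ⇌ 2 Ag⁺(aq) + CrO₄²⁻(aq)
For each mole of Ag₂CrO₄ that dissolves per liter, [Ag⁺] = 2s and [CrO₄²⁻] = s; let s denote this solubility.
Ksp = [Ag⁺]^2[CrO₄²⁻] = (2s)^2 · s = 4s^3 = 5.33×10⁻¹³
s = 5.11×10⁻⁵ M
[Ag⁺] = 2s = 1.02×10⁻⁴ M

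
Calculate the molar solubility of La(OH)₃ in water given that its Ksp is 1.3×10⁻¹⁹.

La(OH)₃(s) ⇌ La³⁺(aq) + 3 OH⁻(aq)
Call the molar solubility s, so that [La³⁺] = s and [OH⁻] = 3s.
Ksp = [La³⁺][OH⁻]^3 = s · (3s)^3 = 27s^4
27s^4 = 1.3×10⁻¹⁹  ⇒  s^4 = 4.8×10⁻²¹
s = (4.8×10⁻²¹)^(1/4) = 8.3×10⁻⁶ M

8.3×10⁻⁶ M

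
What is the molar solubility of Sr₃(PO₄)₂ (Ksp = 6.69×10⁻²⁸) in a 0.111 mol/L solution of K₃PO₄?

1.26×10⁻⁹ M

Sr₃(PO₄)₂(s) ⇌ 3 Sr²⁺(aq) + 2 PO₄³⁻(aq)
Let s be the solubility of Sr₃(PO₄)₂ here. The common ion gives [PO₄³⁻] ≈ 0.111 mol/L, and [Sr²⁺] = 3s.
Ksp = [Sr²⁺]^3[PO₄³⁻]^2 = (3s)^3(0.111)^2
(3s)^3 = 6.69×10⁻²⁸ / (0.111)^2 = 5.43×10⁻²⁶
s = 1.26×10⁻⁹ mol/L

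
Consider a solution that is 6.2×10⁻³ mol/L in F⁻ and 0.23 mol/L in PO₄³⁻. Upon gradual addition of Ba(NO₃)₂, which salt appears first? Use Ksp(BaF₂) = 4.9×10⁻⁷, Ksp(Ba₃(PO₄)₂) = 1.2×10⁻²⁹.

Each salt precipitates once Q = Ksp for that salt.
For BaF₂: [Ba²⁺] = (Ksp/[F⁻]^2) = 1.3×10⁻² mol/L
For Ba₃(PO₄)₂: [Ba²⁺] = (Ksp/[PO₄³⁻]^2)^(1/3) = 6.1×10⁻¹⁰ mol/L
Since Ba₃(PO₄)₂ needs less Ba²⁺ to reach saturation, it precipitates first.

Ba₃(PO₄)₂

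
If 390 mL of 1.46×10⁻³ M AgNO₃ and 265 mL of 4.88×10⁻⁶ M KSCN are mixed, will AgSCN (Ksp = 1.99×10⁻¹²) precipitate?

Yes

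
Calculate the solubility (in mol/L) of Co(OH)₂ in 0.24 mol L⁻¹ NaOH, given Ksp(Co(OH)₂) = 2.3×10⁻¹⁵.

Co(OH)₂(s) ⇌ Co²⁺(aq) + 2 OH⁻(aq)
Let s be the solubility of Co(OH)₂ here. The common ion gives [OH⁻] ≈ 0.24 mol L⁻¹, and [Co²⁺] = s.
Ksp = [Co²⁺][OH⁻]^2 = s(0.24)^2
s = 2.3×10⁻¹⁵ / (0.24)^2 = 4.0×10⁻¹⁴
s = 4.0×10⁻¹⁴ mol L⁻¹

4.0×10⁻¹⁴ M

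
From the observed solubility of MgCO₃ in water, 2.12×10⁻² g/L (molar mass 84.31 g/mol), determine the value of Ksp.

Convert to molarity: s = 2.12×10⁻² / 84.31 = 2.5145×10⁻⁴ mol/L
MgCO₃(s) ⇌ Mg²⁺(aq) + CO₃²⁻(aq)
For each mole of MgCO₃ that dissolves per liter, [Mg²⁺] = s and [CO₃²⁻] = s; let s denote this solubility.
Ksp = [Mg²⁺][CO₃²⁻] = s · s = s^2
Ksp = (2.5145×10⁻⁴)^2 = 6.32×10⁻⁸

Ksp = 6.32×10⁻⁸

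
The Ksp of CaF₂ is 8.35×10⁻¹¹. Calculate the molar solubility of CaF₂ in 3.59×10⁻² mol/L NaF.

6.48×10⁻⁸ M

CaF₂(s) ⇌ Ca²⁺(aq) + 2 F⁻(aq)
With F⁻ already at 3.59×10⁻² mol/L and s small, take [F⁻] ≈ 3.59×10⁻² mol/L and [Ca²⁺] = s.
Ksp = [Ca²⁺][F⁻]^2 = s(3.59×10⁻²)^2
s = 8.35×10⁻¹¹ / (3.59×10⁻²)^2 = 6.48×10⁻⁸
s = 6.48×10⁻⁸ mol/L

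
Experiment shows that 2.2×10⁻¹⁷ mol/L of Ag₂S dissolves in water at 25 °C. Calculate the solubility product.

Ag₂S(s) ⇌ 2 Ag⁺(aq) + S²⁻(aq)
For each mole of Ag₂S that dissolves per liter, [Ag⁺] = 2s and [S²⁻] = s; let s denote this solubility.
Ksp = [Ag⁺]^2[S²⁻] = (2s)^2 · s = 4s^3
Ksp = 4 × (2.2×10⁻¹⁷)^3 = 4.3×10⁻⁵⁰

Ksp = 4.3×10⁻⁵⁰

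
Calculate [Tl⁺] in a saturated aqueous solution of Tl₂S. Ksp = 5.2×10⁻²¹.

Tl₂S(s) ⇌ 2 Tl⁺(aq) + S²⁻(aq)
For each mole of Tl₂S that dissolves per liter, [Tl⁺] = 2s and [S²⁻] = s; let s denote this solubility.
Ksp = [Tl⁺]^2[S²⁻] = (2s)^2 · s = 4s^3 = 5.2×10⁻²¹
s = 1.1×10⁻⁷ M
[Tl⁺] = 2s = 2.2×10⁻⁷ M

2.2×10⁻⁷ M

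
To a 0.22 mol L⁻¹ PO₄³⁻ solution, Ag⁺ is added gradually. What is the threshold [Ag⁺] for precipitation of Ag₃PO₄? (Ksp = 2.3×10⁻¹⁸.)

Each salt precipitates once Q = Ksp for that salt.
Ag₃PO₄(s) ⇌ 3 Ag⁺(aq) + PO₄³⁻(aq)
Ksp = [Ag⁺]^3[PO₄³⁻] = [Ag⁺]^3(0.22)
[Ag⁺]^3 = 2.3×10⁻¹⁸ / (0.22) = 1.0×10⁻¹⁷
[Ag⁺] = 2.2×10⁻⁶ mol L⁻¹

2.2×10⁻⁶ M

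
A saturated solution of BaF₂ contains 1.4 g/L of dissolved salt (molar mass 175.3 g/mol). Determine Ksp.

Ksp = 2.0×10⁻⁶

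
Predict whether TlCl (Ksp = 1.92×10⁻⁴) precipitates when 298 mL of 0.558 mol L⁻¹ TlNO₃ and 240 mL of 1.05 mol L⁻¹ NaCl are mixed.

Yes

Total volume after mixing = 298 + 240 = 538 mL.
[Tl⁺] = (0.558)(298)/538 = 0.309 mol L⁻¹
[Cl⁻] = (1.05)(240)/538 = 0.468 mol L⁻¹
Q = [Tl⁺][Cl⁻] = 0.145
Since Q (0.145) exceeds Ksp (1.92×10⁻⁴), TlCl will precipitate.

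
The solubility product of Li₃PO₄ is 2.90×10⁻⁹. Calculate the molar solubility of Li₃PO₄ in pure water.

3.22×10⁻³ M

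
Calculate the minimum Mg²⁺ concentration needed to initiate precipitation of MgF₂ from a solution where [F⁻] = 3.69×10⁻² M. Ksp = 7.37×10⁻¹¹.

A salt starts to precipitate once the ion product Q reaches its Ksp.
MgF₂(s) ⇌ Mg²⁺(aq) + 2 F⁻(aq)
Ksp = [Mg²⁺][F⁻]^2 = [Mg²⁺](3.69×10⁻²)^2
[Mg²⁺] = 7.37×10⁻¹¹ / (3.69×10⁻²)^2 = 5.41×10⁻⁸
[Mg²⁺] = 5.41×10⁻⁸ M

5.41×10⁻⁸ M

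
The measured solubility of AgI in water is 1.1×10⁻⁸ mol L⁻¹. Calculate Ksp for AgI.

AgI(s) ⇌ Ag⁺(aq) + I⁻(aq)
Call the molar solubility s, so that [Ag⁺] = s and [I⁻] = s.
Ksp = [Ag⁺][I⁻] = s · s = s^2
Ksp = (1.1×10⁻⁸)^2 = 1.2×10⁻¹⁶

Ksp = 1.2×10⁻¹⁶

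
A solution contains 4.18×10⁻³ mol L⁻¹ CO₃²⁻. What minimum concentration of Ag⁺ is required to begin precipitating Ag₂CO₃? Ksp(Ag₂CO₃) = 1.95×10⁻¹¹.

6.83×10⁻⁵ M

A salt starts to precipitate once the ion product Q reaches its Ksp.
Ag₂CO₃(s) ⇌ 2 Ag⁺(aq) + CO₃²⁻(aq)
Ksp = [Ag⁺]^2[CO₃²⁻] = [Ag⁺]^2(4.18×10⁻³)
[Ag⁺]^2 = 1.95×10⁻¹¹ / (4.18×10⁻³) = 4.67×10⁻⁹
[Ag⁺] = 6.83×10⁻⁵ mol L⁻¹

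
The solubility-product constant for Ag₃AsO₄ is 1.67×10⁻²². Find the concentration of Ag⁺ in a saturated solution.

Ag₃AsO₄(s) ⇌ 3 Ag⁺(aq) + AsO₄³⁻(aq)
With molar solubility s: [Ag⁺] = 3s, [AsO₄³⁻] = s.
Ksp = [Ag⁺]^3[AsO₄³⁻] = (3s)^3 · s = 27s^4 = 1.67×10⁻²²
s = 1.58×10⁻⁶ M
[Ag⁺] = 3s = 4.73×10⁻⁶ M

4.73×10⁻⁶ M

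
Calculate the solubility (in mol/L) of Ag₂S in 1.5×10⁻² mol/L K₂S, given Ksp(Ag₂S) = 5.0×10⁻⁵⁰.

9.1×10⁻²⁵ M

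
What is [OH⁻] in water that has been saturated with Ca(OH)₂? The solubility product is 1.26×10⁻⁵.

2.93×10⁻² M

Ca(OH)₂(s) ⇌ Ca²⁺(aq) + 2 OH⁻(aq)
Let s be the molar solubility. Then [Ca²⁺] = s and [OH⁻] = 2s.
Ksp = [Ca²⁺][OH⁻]^2 = s · (2s)^2 = 4s^3 = 1.26×10⁻⁵
s = 1.47×10⁻² M
[OH⁻] = 2s = 2.93×10⁻² M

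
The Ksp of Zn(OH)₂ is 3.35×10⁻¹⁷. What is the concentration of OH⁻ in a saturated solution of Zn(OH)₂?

Zn(OH)₂(s) ⇌ Zn²⁺(aq) + 2 OH⁻(aq)
Call the molar solubility s, so that [Zn²⁺] = s and [OH⁻] = 2s.
Ksp = [Zn²⁺][OH⁻]^2 = s · (2s)^2 = 4s^3 = 3.35×10⁻¹⁷
s = 2.03×10⁻⁶ mol L⁻¹
[OH⁻] = 2s = 4.06×10⁻⁶ mol L⁻¹

4.06×10⁻⁶ M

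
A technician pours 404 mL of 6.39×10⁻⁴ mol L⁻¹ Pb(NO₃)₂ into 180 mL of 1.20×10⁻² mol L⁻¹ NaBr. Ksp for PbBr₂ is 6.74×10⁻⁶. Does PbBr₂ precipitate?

No

After mixing, V = 404 mL + 180 mL = 584 mL.
[Pb²⁺] = (6.39×10⁻⁴)(404)/584 = 4.42×10⁻⁴ mol L⁻¹
[Br⁻] = (1.20×10⁻²)(180)/584 = 3.70×10⁻³ mol L⁻¹
Q = [Pb²⁺][Br⁻]^2 = 6.05×10⁻⁹
Since Q (6.05×10⁻⁹) is less than Ksp (6.74×10⁻⁶), no PbBr₂ precipitates.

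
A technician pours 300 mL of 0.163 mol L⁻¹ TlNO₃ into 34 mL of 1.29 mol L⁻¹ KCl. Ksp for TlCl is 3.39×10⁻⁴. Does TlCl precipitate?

After mixing, V = 300 mL + 34 mL = 334 mL.
[Tl⁺] = (0.163)(300)/334 = 0.146 mol L⁻¹
[Cl⁻] = (1.29)(34)/334 = 0.131 mol L⁻¹
Q = [Tl⁺][Cl⁻] = 1.92×10⁻²
Because Q > Ksp (1.92×10⁻² vs 3.39×10⁻⁴), a precipitate of TlCl forms.

Yes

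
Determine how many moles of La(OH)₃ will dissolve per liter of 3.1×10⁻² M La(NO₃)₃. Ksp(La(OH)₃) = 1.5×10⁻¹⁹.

La(OH)₃(s) ⇌ La³⁺(aq) + 3 OH⁻(aq)
With La³⁺ already at 3.1×10⁻² M and s small, take [La³⁺] ≈ 3.1×10⁻² M and [OH⁻] = 3s.
Ksp = [La³⁺][OH⁻]^3 = (3.1×10⁻²)(3s)^3
(3s)^3 = 1.5×10⁻¹⁹ / (3.1×10⁻²) = 4.8×10⁻¹⁸
s = 5.6×10⁻⁷ M

5.6×10⁻⁷ M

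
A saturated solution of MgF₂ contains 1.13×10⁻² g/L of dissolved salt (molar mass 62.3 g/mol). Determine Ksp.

Molar solubility s = (1.13×10⁻² g/L) / (62.3 g/mol) = 1.8138×10⁻⁴ mol/L
MgF₂(s) ⇌ Mg²⁺(aq) + 2 F⁻(aq)
Let s be the molar solubility. Then [Mg²⁺] = s and [F⁻] = 2s.
Ksp = [Mg²⁺][F⁻]^2 = s · (2s)^2 = 4s^3
Ksp = 4 × (1.8138×10⁻⁴)^3 = 2.39×10⁻¹¹

Ksp = 2.39×10⁻¹¹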